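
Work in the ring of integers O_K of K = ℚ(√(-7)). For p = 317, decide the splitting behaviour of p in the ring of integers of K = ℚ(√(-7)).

p splits

d = -7 ≡ 1 (mod 4), so O_K = ℤ[(1+√-7)/2] and disc(K) = d = -7.
Since gcd(317, -7) = 1 the prime 317 does not ramify.
(-7/317) = 310^158 mod 317 = 1, giving Legendre symbol 1.
Legendre symbol 1 ⇒ 317 is split.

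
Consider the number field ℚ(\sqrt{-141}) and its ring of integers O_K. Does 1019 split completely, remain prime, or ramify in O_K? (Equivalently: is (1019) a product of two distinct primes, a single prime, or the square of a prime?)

1019 splits in O_K

d = -141 ≡ 3 (mod 4), so O_K = ℤ[√-141] and disc(K) = 4d = -564.
disc(K) = -564 is not divisible by 1019; 1019 is unramified.
Compute (-141/1019) via Euler: 878^((1019-1)/2) mod 1019 = 1, so (-141/1019) = 1.
Legendre symbol 1 ⇒ 1019 is split.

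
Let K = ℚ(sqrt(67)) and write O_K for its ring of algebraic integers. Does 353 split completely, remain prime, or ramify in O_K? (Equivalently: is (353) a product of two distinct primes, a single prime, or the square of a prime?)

67 mod 4 = 3, hence disc K = 4·67 = 268 and O_K = ℤ[√67].
353 ∤ 268, so 353 is unramified.
Euler's criterion: 67^176 mod 353 = 352. Thus (67|353) = -1.
Legendre symbol -1 ⇒ 353 is inert.

inert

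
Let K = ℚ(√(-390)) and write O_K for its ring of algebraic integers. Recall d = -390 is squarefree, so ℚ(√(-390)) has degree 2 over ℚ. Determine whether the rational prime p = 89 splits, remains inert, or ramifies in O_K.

p splits

d = -390 ≡ 2 (mod 4), so O_K = ℤ[√-390] and disc(K) = 4d = -1560.
Since gcd(89, -1560) = 1 the prime 89 does not ramify.
(-390/89) = 55^44 mod 89 = 1, giving Legendre symbol 1.
Legendre symbol 1 ⇒ 89 is split.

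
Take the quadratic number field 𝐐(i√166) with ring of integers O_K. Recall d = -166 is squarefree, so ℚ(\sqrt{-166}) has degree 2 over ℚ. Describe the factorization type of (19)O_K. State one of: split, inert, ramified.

p splits

-166 mod 4 = 2, hence disc K = 4·(-166) = -664 and O_K = ℤ[√-166].
19 ∤ -664, so 19 is unramified.
Euler's criterion: (-166)^9 mod 19 = 1. Thus (-166|19) = 1.
d is a quadratic residue mod p, hence 19 splits in O_K.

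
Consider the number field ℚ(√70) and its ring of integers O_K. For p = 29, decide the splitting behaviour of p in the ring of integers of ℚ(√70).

Since 70 ≢ 1 mod 4, the ring of integers is ℤ[√70] with discriminant 4·70 = 280.
Since gcd(29, 280) = 1 the prime 29 does not ramify.
Compute (70/29) via Euler: 12^((29-1)/2) mod 29 = 28, so (70/29) = -1.
Legendre symbol -1 ⇒ 29 is inert.

p is inert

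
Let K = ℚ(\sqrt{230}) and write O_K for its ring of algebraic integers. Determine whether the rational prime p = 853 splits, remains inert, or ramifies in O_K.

Since 230 ≢ 1 mod 4, the ring of integers is ℤ[√230] with discriminant 4·230 = 920.
853 ∤ 920, so 853 is unramified.
(230/853) = 230^426 mod 853 = 1, giving Legendre symbol 1.
Legendre symbol 1 ⇒ 853 is split.

853 splits in O_K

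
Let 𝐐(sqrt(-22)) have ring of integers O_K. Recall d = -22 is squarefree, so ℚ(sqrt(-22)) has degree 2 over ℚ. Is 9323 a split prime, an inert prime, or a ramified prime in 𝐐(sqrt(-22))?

Since -22 ≢ 1 mod 4, the ring of integers is ℤ[√-22] with discriminant 4·(-22) = -88.
disc(K) = -88 is not divisible by 9323; 9323 is unramified.
Legendre symbol by Euler's criterion: (-22/9323) ≡ (-22)^4661 ≡ 1 (mod 9323), i.e. (-22/9323) = 1.
Legendre symbol 1 ⇒ 9323 is split.

splits completely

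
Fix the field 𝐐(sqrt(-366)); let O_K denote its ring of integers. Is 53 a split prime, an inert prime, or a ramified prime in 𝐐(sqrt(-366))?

p is inert

Since -366 ≢ 1 mod 4, the ring of integers is ℤ[√-366] with discriminant 4·(-366) = -1464.
53 ∤ -1464, so 53 is unramified.
(-366/53) = 5^26 mod 53 = 52, giving Legendre symbol -1.
Legendre symbol -1 ⇒ 53 is inert.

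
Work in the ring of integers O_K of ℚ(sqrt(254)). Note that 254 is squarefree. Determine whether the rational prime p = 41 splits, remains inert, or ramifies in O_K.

254 mod 4 = 2, hence disc K = 4·254 = 1016 and O_K = ℤ[√254].
41 ∤ 1016, so 41 is unramified.
Compute (254/41) via Euler: 8^((41-1)/2) mod 41 = 1, so (254/41) = 1.
d is a quadratic residue mod p, hence 41 splits in O_K.

p splits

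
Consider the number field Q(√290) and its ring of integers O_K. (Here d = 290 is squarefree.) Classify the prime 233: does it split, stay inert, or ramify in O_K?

remains prime (inert)

d = 290 ≡ 2 (mod 4), so O_K = ℤ[√290] and disc(K) = 4d = 1160.
Since gcd(233, 1160) = 1 the prime 233 does not ramify.
Euler's criterion: 290^116 mod 233 = 232. Thus (290|233) = -1.
Legendre symbol -1 ⇒ 233 is inert.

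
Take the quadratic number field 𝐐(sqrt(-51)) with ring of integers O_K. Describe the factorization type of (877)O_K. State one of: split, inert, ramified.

-51 mod 4 = 1, hence disc K = -51 and O_K = ℤ[(1+√-51)/2].
877 ∤ -51, so 877 is unramified.
Euler's criterion: (-51)^438 mod 877 = 876. Thus (-51|877) = -1.
(-51/877) = -1, so 877 is inert.

877 remains inert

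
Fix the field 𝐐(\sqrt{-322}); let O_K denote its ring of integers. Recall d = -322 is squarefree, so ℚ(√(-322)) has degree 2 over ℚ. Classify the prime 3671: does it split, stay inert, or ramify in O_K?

Since -322 ≢ 1 mod 4, the ring of integers is ℤ[√-322] with discriminant 4·(-322) = -1288.
disc(K) = -1288 is not divisible by 3671; 3671 is unramified.
(-322/3671) = 3349^1835 mod 3671 = 3670, giving Legendre symbol -1.
Legendre symbol -1 ⇒ 3671 is inert.

inert — (3671) stays prime in O_K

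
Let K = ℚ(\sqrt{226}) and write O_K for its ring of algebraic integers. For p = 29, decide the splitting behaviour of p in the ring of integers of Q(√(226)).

226 mod 4 = 2, hence disc K = 4·226 = 904 and O_K = ℤ[√226].
29 ∤ 904, so 29 is unramified.
Legendre symbol by Euler's criterion: (226/29) ≡ 226^14 ≡ 1 (mod 29), i.e. (226/29) = 1.
(226/29) = 1, so 29 splits.

split — (29) = 𝔭₁𝔭₂ with 𝔭₁ ≠ 𝔭₂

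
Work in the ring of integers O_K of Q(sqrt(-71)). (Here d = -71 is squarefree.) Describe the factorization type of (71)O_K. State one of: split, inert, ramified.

-71 mod 4 = 1, hence disc K = -71 and O_K = ℤ[(1+√-71)/2].
disc(K) = -71 = 71·(-1), so p = 71 is ramified.

ramified — (71) = 𝔭²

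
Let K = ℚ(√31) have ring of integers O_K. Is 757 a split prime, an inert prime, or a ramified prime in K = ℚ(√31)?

Since 31 ≢ 1 mod 4, the ring of integers is ℤ[√31] with discriminant 4·31 = 124.
disc(K) = 124 is not divisible by 757; 757 is unramified.
(31/757) = 31^378 mod 757 = 756, giving Legendre symbol -1.
(31/757) = -1, so 757 is inert.

p is inert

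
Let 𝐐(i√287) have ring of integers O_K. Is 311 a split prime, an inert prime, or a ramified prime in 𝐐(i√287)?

311 splits in O_K

-287 mod 4 = 1, hence disc K = -287 and O_K = ℤ[(1+√-287)/2].
Since gcd(311, -287) = 1 the prime 311 does not ramify.
(-287/311) = 24^155 mod 311 = 1, giving Legendre symbol 1.
Legendre symbol 1 ⇒ 311 is split.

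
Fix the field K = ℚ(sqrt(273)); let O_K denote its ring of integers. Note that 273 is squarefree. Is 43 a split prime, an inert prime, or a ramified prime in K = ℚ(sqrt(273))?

split — (43) = 𝔭₁𝔭₂ with 𝔭₁ ≠ 𝔭₂

273 mod 4 = 1, hence disc K = 273 and O_K = ℤ[(1+√273)/2].
disc(K) = 273 is not divisible by 43; 43 is unramified.
Legendre symbol by Euler's criterion: (273/43) ≡ 273^21 ≡ 1 (mod 43), i.e. (273/43) = 1.
Legendre symbol 1 ⇒ 43 is split.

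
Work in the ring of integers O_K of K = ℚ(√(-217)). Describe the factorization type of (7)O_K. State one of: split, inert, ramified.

d = -217 ≡ 3 (mod 4), so O_K = ℤ[√-217] and disc(K) = 4d = -868.
7 divides disc(K) = -868, so 7 ramifies.

ramifies in O_K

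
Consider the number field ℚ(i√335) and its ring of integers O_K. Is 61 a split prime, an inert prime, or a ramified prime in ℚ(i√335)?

61 remains inert

-335 mod 4 = 1, hence disc K = -335 and O_K = ℤ[(1+√-335)/2].
Since gcd(61, -335) = 1 the prime 61 does not ramify.
Compute (-335/61) via Euler: 31^((61-1)/2) mod 61 = 60, so (-335/61) = -1.
(-335/61) = -1, so 61 is inert.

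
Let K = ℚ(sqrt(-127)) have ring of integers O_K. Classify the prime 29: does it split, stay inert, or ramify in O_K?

-127 mod 4 = 1, hence disc K = -127 and O_K = ℤ[(1+√-127)/2].
29 ∤ -127, so 29 is unramified.
(-127/29) = 18^14 mod 29 = 28, giving Legendre symbol -1.
d is a non-residue mod p, hence 29 remains inert in O_K.

inert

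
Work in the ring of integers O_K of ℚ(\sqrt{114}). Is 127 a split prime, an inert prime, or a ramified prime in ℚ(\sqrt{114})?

114 mod 4 = 2, hence disc K = 4·114 = 456 and O_K = ℤ[√114].
127 ∤ 456, so 127 is unramified.
(114/127) = 114^63 mod 127 = 126, giving Legendre symbol -1.
(114/127) = -1, so 127 is inert.

inert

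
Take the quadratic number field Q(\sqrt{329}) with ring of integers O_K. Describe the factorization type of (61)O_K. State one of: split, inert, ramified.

inert

d = 329 ≡ 1 (mod 4), so O_K = ℤ[(1+√329)/2] and disc(K) = d = 329.
Since gcd(61, 329) = 1 the prime 61 does not ramify.
Compute (329/61) via Euler: 24^((61-1)/2) mod 61 = 60, so (329/61) = -1.
Legendre symbol -1 ⇒ 61 is inert.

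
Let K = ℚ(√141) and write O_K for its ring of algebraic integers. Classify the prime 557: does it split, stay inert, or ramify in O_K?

141 mod 4 = 1, hence disc K = 141 and O_K = ℤ[(1+√141)/2].
557 ∤ 141, so 557 is unramified.
(141/557) = 141^278 mod 557 = 1, giving Legendre symbol 1.
(141/557) = 1, so 557 splits.

splits completely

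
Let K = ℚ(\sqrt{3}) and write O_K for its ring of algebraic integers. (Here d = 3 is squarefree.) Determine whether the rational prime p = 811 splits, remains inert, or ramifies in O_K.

3 mod 4 = 3, hence disc K = 4·3 = 12 and O_K = ℤ[√3].
811 ∤ 12, so 811 is unramified.
(3/811) = 3^405 mod 811 = 810, giving Legendre symbol -1.
(3/811) = -1, so 811 is inert.

remains prime (inert)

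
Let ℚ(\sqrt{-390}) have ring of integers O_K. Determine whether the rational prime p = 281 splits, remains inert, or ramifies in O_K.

p splits

Since -390 ≢ 1 mod 4, the ring of integers is ℤ[√-390] with discriminant 4·(-390) = -1560.
disc(K) = -1560 is not divisible by 281; 281 is unramified.
Legendre symbol by Euler's criterion: (-390/281) ≡ (-390)^140 ≡ 1 (mod 281), i.e. (-390/281) = 1.
Legendre symbol 1 ⇒ 281 is split.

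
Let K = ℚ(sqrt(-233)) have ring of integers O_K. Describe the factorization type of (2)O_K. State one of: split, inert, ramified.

d = -233 ≡ 3 (mod 4), so O_K = ℤ[√-233] and disc(K) = 4d = -932.
Ramification test: 2 | -932. The prime 2 ramifies in K.

ramified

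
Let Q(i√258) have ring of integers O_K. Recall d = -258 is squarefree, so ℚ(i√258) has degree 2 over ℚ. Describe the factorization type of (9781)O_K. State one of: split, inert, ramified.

split — (9781) = 𝔭₁𝔭₂ with 𝔭₁ ≠ 𝔭₂

d = -258 ≡ 2 (mod 4), so O_K = ℤ[√-258] and disc(K) = 4d = -1032.
Since gcd(9781, -1032) = 1 the prime 9781 does not ramify.
Compute (-258/9781) via Euler: 9523^((9781-1)/2) mod 9781 = 1, so (-258/9781) = 1.
(-258/9781) = 1, so 9781 splits.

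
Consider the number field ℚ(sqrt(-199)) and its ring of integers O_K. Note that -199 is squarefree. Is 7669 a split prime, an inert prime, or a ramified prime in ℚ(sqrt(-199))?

Since -199 ≡ 1 mod 4, the ring of integers is ℤ[(1+√-199)/2] with discriminant -199.
disc(K) = -199 is not divisible by 7669; 7669 is unramified.
Legendre symbol by Euler's criterion: (-199/7669) ≡ (-199)^3834 ≡ 7668 (mod 7669), i.e. (-199/7669) = -1.
d is a non-residue mod p, hence 7669 remains inert in O_K.

inert — (7669) stays prime in O_K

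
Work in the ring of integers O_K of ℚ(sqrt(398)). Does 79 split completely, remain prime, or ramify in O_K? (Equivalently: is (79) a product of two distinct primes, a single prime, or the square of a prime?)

Since 398 ≢ 1 mod 4, the ring of integers is ℤ[√398] with discriminant 4·398 = 1592.
79 ∤ 1592, so 79 is unramified.
Compute (398/79) via Euler: 3^((79-1)/2) mod 79 = 78, so (398/79) = -1.
Legendre symbol -1 ⇒ 79 is inert.

p is inert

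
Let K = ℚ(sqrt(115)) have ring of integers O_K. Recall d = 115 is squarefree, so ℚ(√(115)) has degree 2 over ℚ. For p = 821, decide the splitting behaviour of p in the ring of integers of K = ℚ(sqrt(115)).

Since 115 ≢ 1 mod 4, the ring of integers is ℤ[√115] with discriminant 4·115 = 460.
disc(K) = 460 is not divisible by 821; 821 is unramified.
Euler's criterion: 115^410 mod 821 = 1. Thus (115|821) = 1.
(115/821) = 1, so 821 splits.

split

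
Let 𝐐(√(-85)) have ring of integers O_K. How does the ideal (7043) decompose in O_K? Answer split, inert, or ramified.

d = -85 ≡ 3 (mod 4), so O_K = ℤ[√-85] and disc(K) = 4d = -340.
7043 ∤ -340, so 7043 is unramified.
Legendre symbol by Euler's criterion: (-85/7043) ≡ (-85)^3521 ≡ 7042 (mod 7043), i.e. (-85/7043) = -1.
(-85/7043) = -1, so 7043 is inert.

p is inert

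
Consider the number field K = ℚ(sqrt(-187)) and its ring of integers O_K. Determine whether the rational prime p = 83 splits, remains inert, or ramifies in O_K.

-187 mod 4 = 1, hence disc K = -187 and O_K = ℤ[(1+√-187)/2].
Since gcd(83, -187) = 1 the prime 83 does not ramify.
Compute (-187/83) via Euler: 62^((83-1)/2) mod 83 = 82, so (-187/83) = -1.
Legendre symbol -1 ⇒ 83 is inert.

p is inert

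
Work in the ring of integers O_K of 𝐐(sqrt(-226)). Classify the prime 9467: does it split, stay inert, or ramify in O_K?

split — (9467) = 𝔭₁𝔭₂ with 𝔭₁ ≠ 𝔭₂

d = -226 ≡ 2 (mod 4), so O_K = ℤ[√-226] and disc(K) = 4d = -904.
disc(K) = -904 is not divisible by 9467; 9467 is unramified.
Euler's criterion: (-226)^4733 mod 9467 = 1. Thus (-226|9467) = 1.
d is a quadratic residue mod p, hence 9467 splits in O_K.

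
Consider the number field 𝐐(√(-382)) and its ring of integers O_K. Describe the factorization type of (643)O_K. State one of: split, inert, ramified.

d = -382 ≡ 2 (mod 4), so O_K = ℤ[√-382] and disc(K) = 4d = -1528.
disc(K) = -1528 is not divisible by 643; 643 is unramified.
(-382/643) = 261^321 mod 643 = 1, giving Legendre symbol 1.
d is a quadratic residue mod p, hence 643 splits in O_K.

split — (643) = 𝔭₁𝔭₂ with 𝔭₁ ≠ 𝔭₂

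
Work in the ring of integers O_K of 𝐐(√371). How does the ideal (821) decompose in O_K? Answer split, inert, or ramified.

inert — (821) stays prime in O_K

Since 371 ≢ 1 mod 4, the ring of integers is ℤ[√371] with discriminant 4·371 = 1484.
821 ∤ 1484, so 821 is unramified.
Euler's criterion: 371^410 mod 821 = 820. Thus (371|821) = -1.
Legendre symbol -1 ⇒ 821 is inert.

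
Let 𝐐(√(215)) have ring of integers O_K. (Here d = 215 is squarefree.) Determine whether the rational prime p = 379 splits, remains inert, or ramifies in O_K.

379 remains inert

d = 215 ≡ 3 (mod 4), so O_K = ℤ[√215] and disc(K) = 4d = 860.
disc(K) = 860 is not divisible by 379; 379 is unramified.
Legendre symbol by Euler's criterion: (215/379) ≡ 215^189 ≡ 378 (mod 379), i.e. (215/379) = -1.
(215/379) = -1, so 379 is inert.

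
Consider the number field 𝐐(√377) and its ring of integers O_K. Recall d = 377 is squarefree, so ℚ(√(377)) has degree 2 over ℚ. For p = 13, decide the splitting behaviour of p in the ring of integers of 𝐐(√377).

13 is ramified

Since 377 ≡ 1 mod 4, the ring of integers is ℤ[(1+√377)/2] with discriminant 377.
13 divides disc(K) = 377, so 13 ramifies.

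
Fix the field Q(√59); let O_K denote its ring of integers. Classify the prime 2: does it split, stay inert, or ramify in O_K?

59 mod 4 = 3, hence disc K = 4·59 = 236 and O_K = ℤ[√59].
2 divides disc(K) = 236, so 2 ramifies.

ramified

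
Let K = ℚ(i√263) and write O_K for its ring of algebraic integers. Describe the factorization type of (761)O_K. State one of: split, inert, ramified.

p splits

d = -263 ≡ 1 (mod 4), so O_K = ℤ[(1+√-263)/2] and disc(K) = d = -263.
disc(K) = -263 is not divisible by 761; 761 is unramified.
Legendre symbol by Euler's criterion: (-263/761) ≡ (-263)^380 ≡ 1 (mod 761), i.e. (-263/761) = 1.
(-263/761) = 1, so 761 splits.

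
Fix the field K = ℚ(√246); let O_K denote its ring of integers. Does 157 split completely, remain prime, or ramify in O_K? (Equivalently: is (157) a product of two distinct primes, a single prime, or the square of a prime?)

d = 246 ≡ 2 (mod 4), so O_K = ℤ[√246] and disc(K) = 4d = 984.
Since gcd(157, 984) = 1 the prime 157 does not ramify.
(246/157) = 89^78 mod 157 = 1, giving Legendre symbol 1.
(246/157) = 1, so 157 splits.

split — (157) = 𝔭₁𝔭₂ with 𝔭₁ ≠ 𝔭₂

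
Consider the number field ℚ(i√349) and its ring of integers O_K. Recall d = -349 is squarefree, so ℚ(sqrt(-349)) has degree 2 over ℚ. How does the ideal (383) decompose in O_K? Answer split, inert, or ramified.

d = -349 ≡ 3 (mod 4), so O_K = ℤ[√-349] and disc(K) = 4d = -1396.
disc(K) = -1396 is not divisible by 383; 383 is unramified.
Euler's criterion: (-349)^191 mod 383 = 1. Thus (-349|383) = 1.
Legendre symbol 1 ⇒ 383 is split.

split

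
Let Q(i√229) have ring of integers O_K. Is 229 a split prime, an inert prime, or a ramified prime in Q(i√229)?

ramified — (229) = 𝔭²

Since -229 ≢ 1 mod 4, the ring of integers is ℤ[√-229] with discriminant 4·(-229) = -916.
disc(K) = -916 = 229·(-4), so p = 229 is ramified.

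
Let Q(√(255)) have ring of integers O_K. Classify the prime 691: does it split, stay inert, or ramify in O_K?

255 mod 4 = 3, hence disc K = 4·255 = 1020 and O_K = ℤ[√255].
691 ∤ 1020, so 691 is unramified.
(255/691) = 255^345 mod 691 = 1, giving Legendre symbol 1.
d is a quadratic residue mod p, hence 691 splits in O_K.

p splits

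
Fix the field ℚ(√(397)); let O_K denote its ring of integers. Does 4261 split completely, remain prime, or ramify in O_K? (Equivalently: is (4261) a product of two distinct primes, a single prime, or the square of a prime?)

split

Since 397 ≡ 1 mod 4, the ring of integers is ℤ[(1+√397)/2] with discriminant 397.
Since gcd(4261, 397) = 1 the prime 4261 does not ramify.
(397/4261) = 397^2130 mod 4261 = 1, giving Legendre symbol 1.
Legendre symbol 1 ⇒ 4261 is split.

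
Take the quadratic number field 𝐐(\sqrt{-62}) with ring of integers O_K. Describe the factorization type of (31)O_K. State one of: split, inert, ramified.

Since -62 ≢ 1 mod 4, the ring of integers is ℤ[√-62] with discriminant 4·(-62) = -248.
Ramification test: 31 | -248. The prime 31 ramifies in K.

ramifies in O_K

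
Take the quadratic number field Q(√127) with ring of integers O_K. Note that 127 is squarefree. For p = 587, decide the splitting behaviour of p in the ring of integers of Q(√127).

127 mod 4 = 3, hence disc K = 4·127 = 508 and O_K = ℤ[√127].
Since gcd(587, 508) = 1 the prime 587 does not ramify.
Euler's criterion: 127^293 mod 587 = 586. Thus (127|587) = -1.
d is a non-residue mod p, hence 587 remains inert in O_K.

inert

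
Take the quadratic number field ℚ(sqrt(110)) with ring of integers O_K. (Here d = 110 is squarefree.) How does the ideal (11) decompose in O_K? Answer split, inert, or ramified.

11 is ramified

110 mod 4 = 2, hence disc K = 4·110 = 440 and O_K = ℤ[√110].
disc(K) = 440 = 11·40, so p = 11 is ramified.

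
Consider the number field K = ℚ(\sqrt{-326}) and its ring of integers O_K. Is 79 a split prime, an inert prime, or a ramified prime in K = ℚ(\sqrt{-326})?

p is inert

d = -326 ≡ 2 (mod 4), so O_K = ℤ[√-326] and disc(K) = 4d = -1304.
disc(K) = -1304 is not divisible by 79; 79 is unramified.
Compute (-326/79) via Euler: 69^((79-1)/2) mod 79 = 78, so (-326/79) = -1.
Legendre symbol -1 ⇒ 79 is inert.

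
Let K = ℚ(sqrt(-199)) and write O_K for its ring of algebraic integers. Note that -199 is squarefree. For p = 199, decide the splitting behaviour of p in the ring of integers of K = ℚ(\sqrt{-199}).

-199 mod 4 = 1, hence disc K = -199 and O_K = ℤ[(1+√-199)/2].
disc(K) = -199 = 199·(-1), so p = 199 is ramified.

ramified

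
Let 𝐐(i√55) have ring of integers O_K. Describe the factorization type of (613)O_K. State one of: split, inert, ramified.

split — (613) = 𝔭₁𝔭₂ with 𝔭₁ ≠ 𝔭₂

Since -55 ≡ 1 mod 4, the ring of integers is ℤ[(1+√-55)/2] with discriminant -55.
disc(K) = -55 is not divisible by 613; 613 is unramified.
Euler's criterion: (-55)^306 mod 613 = 1. Thus (-55|613) = 1.
Legendre symbol 1 ⇒ 613 is split.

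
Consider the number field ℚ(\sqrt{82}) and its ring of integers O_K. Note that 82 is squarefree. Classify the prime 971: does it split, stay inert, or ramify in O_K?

p splits

d = 82 ≡ 2 (mod 4), so O_K = ℤ[√82] and disc(K) = 4d = 328.
971 ∤ 328, so 971 is unramified.
(82/971) = 82^485 mod 971 = 1, giving Legendre symbol 1.
(82/971) = 1, so 971 splits.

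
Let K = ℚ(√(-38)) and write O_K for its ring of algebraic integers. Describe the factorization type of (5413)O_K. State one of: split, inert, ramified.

p is inert

Since -38 ≢ 1 mod 4, the ring of integers is ℤ[√-38] with discriminant 4·(-38) = -152.
5413 ∤ -152, so 5413 is unramified.
Legendre symbol by Euler's criterion: (-38/5413) ≡ (-38)^2706 ≡ 5412 (mod 5413), i.e. (-38/5413) = -1.
d is a non-residue mod p, hence 5413 remains inert in O_K.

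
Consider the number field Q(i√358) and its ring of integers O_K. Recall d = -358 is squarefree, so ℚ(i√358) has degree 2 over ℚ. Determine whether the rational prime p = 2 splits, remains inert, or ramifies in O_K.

d = -358 ≡ 2 (mod 4), so O_K = ℤ[√-358] and disc(K) = 4d = -1432.
Ramification test: 2 | -1432. The prime 2 ramifies in K.

2 is ramified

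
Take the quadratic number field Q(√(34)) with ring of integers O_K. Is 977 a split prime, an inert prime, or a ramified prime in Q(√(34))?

Since 34 ≢ 1 mod 4, the ring of integers is ℤ[√34] with discriminant 4·34 = 136.
Since gcd(977, 136) = 1 the prime 977 does not ramify.
Euler's criterion: 34^488 mod 977 = 1. Thus (34|977) = 1.
Legendre symbol 1 ⇒ 977 is split.

splits completely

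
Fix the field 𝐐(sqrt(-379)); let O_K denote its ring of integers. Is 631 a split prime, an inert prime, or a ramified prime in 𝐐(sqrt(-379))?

d = -379 ≡ 1 (mod 4), so O_K = ℤ[(1+√-379)/2] and disc(K) = d = -379.
631 ∤ -379, so 631 is unramified.
Euler's criterion: (-379)^315 mod 631 = 630. Thus (-379|631) = -1.
Legendre symbol -1 ⇒ 631 is inert.

631 remains inert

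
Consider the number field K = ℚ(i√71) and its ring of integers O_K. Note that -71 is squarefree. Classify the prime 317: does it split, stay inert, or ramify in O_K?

Since -71 ≡ 1 mod 4, the ring of integers is ℤ[(1+√-71)/2] with discriminant -71.
disc(K) = -71 is not divisible by 317; 317 is unramified.
Legendre symbol by Euler's criterion: (-71/317) ≡ (-71)^158 ≡ 316 (mod 317), i.e. (-71/317) = -1.
Legendre symbol -1 ⇒ 317 is inert.

inert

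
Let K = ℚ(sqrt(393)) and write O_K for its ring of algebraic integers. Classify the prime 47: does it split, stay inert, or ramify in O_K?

47 splits in O_K

Since 393 ≡ 1 mod 4, the ring of integers is ℤ[(1+√393)/2] with discriminant 393.
47 ∤ 393, so 47 is unramified.
(393/47) = 17^23 mod 47 = 1, giving Legendre symbol 1.
(393/47) = 1, so 47 splits.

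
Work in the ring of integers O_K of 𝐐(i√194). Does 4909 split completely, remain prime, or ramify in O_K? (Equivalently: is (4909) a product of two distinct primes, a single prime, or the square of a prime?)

d = -194 ≡ 2 (mod 4), so O_K = ℤ[√-194] and disc(K) = 4d = -776.
4909 ∤ -776, so 4909 is unramified.
(-194/4909) = 4715^2454 mod 4909 = 1, giving Legendre symbol 1.
d is a quadratic residue mod p, hence 4909 splits in O_K.

4909 splits in O_K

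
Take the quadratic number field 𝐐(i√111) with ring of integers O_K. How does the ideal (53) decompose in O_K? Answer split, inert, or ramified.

remains prime (inert)

-111 mod 4 = 1, hence disc K = -111 and O_K = ℤ[(1+√-111)/2].
53 ∤ -111, so 53 is unramified.
Compute (-111/53) via Euler: 48^((53-1)/2) mod 53 = 52, so (-111/53) = -1.
d is a non-residue mod p, hence 53 remains inert in O_K.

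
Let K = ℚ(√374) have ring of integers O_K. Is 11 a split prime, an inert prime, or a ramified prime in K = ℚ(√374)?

d = 374 ≡ 2 (mod 4), so O_K = ℤ[√374] and disc(K) = 4d = 1496.
11 divides disc(K) = 1496, so 11 ramifies.

11 is ramified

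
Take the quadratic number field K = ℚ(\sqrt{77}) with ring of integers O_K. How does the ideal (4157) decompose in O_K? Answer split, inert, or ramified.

77 mod 4 = 1, hence disc K = 77 and O_K = ℤ[(1+√77)/2].
Since gcd(4157, 77) = 1 the prime 4157 does not ramify.
(77/4157) = 77^2078 mod 4157 = 1, giving Legendre symbol 1.
Legendre symbol 1 ⇒ 4157 is split.

4157 splits in O_K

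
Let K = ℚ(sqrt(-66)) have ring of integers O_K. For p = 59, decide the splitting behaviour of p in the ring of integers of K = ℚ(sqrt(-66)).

d = -66 ≡ 2 (mod 4), so O_K = ℤ[√-66] and disc(K) = 4d = -264.
Since gcd(59, -264) = 1 the prime 59 does not ramify.
Legendre symbol by Euler's criterion: (-66/59) ≡ (-66)^29 ≡ 58 (mod 59), i.e. (-66/59) = -1.
Legendre symbol -1 ⇒ 59 is inert.

p is inert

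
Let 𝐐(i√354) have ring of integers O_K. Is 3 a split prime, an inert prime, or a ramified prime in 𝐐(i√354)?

3 is ramified

-354 mod 4 = 2, hence disc K = 4·(-354) = -1416 and O_K = ℤ[√-354].
Ramification test: 3 | -1416. The prime 3 ramifies in K.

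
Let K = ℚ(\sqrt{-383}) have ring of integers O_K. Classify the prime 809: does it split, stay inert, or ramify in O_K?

809 splits in O_K

d = -383 ≡ 1 (mod 4), so O_K = ℤ[(1+√-383)/2] and disc(K) = d = -383.
Since gcd(809, -383) = 1 the prime 809 does not ramify.
Euler's criterion: (-383)^404 mod 809 = 1. Thus (-383|809) = 1.
(-383/809) = 1, so 809 splits.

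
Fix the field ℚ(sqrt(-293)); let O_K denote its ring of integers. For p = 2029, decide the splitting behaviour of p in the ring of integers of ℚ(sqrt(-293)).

-293 mod 4 = 3, hence disc K = 4·(-293) = -1172 and O_K = ℤ[√-293].
Since gcd(2029, -1172) = 1 the prime 2029 does not ramify.
(-293/2029) = 1736^1014 mod 2029 = 1, giving Legendre symbol 1.
(-293/2029) = 1, so 2029 splits.

splits completely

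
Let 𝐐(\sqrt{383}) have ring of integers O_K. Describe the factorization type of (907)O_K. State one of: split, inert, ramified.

split — (907) = 𝔭₁𝔭₂ with 𝔭₁ ≠ 𝔭₂

Since 383 ≢ 1 mod 4, the ring of integers is ℤ[√383] with discriminant 4·383 = 1532.
907 ∤ 1532, so 907 is unramified.
Euler's criterion: 383^453 mod 907 = 1. Thus (383|907) = 1.
Legendre symbol 1 ⇒ 907 is split.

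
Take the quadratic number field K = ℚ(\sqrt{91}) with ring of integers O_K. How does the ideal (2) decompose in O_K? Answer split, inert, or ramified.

ramified

91 mod 4 = 3, hence disc K = 4·91 = 364 and O_K = ℤ[√91].
Ramification test: 2 | 364. The prime 2 ramifies in K.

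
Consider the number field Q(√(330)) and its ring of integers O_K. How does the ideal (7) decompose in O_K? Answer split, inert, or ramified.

split

d = 330 ≡ 2 (mod 4), so O_K = ℤ[√330] and disc(K) = 4d = 1320.
disc(K) = 1320 is not divisible by 7; 7 is unramified.
Euler's criterion: 330^3 mod 7 = 1. Thus (330|7) = 1.
Legendre symbol 1 ⇒ 7 is split.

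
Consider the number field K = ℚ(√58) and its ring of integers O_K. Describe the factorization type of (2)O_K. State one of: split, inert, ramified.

p ramifies

d = 58 ≡ 2 (mod 4), so O_K = ℤ[√58] and disc(K) = 4d = 232.
2 divides disc(K) = 232, so 2 ramifies.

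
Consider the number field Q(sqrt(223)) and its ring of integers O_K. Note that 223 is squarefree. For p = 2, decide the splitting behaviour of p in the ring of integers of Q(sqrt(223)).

Since 223 ≢ 1 mod 4, the ring of integers is ℤ[√223] with discriminant 4·223 = 892.
disc(K) = 892 = 2·446, so p = 2 is ramified.

2 is ramified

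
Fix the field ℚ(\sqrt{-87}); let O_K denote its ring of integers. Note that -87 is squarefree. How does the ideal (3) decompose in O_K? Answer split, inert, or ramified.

Since -87 ≡ 1 mod 4, the ring of integers is ℤ[(1+√-87)/2] with discriminant -87.
Ramification test: 3 | -87. The prime 3 ramifies in K.

ramified — (3) = 𝔭²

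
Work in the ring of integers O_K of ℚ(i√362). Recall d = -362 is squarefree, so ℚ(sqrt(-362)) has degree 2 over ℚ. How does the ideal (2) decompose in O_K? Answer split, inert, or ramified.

2 is ramified

d = -362 ≡ 2 (mod 4), so O_K = ℤ[√-362] and disc(K) = 4d = -1448.
Ramification test: 2 | -1448. The prime 2 ramifies in K.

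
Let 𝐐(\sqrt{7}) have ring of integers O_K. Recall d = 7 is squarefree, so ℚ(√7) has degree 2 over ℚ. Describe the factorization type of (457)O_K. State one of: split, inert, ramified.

d = 7 ≡ 3 (mod 4), so O_K = ℤ[√7] and disc(K) = 4d = 28.
Since gcd(457, 28) = 1 the prime 457 does not ramify.
Legendre symbol by Euler's criterion: (7/457) ≡ 7^228 ≡ 1 (mod 457), i.e. (7/457) = 1.
d is a quadratic residue mod p, hence 457 splits in O_K.

p splits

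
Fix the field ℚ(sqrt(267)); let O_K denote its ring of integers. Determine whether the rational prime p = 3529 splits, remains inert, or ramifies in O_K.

inert — (3529) stays prime in O_K

Since 267 ≢ 1 mod 4, the ring of integers is ℤ[√267] with discriminant 4·267 = 1068.
3529 ∤ 1068, so 3529 is unramified.
Compute (267/3529) via Euler: 267^((3529-1)/2) mod 3529 = 3528, so (267/3529) = -1.
(267/3529) = -1, so 3529 is inert.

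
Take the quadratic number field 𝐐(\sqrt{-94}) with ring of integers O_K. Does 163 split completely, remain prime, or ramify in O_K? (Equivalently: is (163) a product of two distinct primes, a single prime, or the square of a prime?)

-94 mod 4 = 2, hence disc K = 4·(-94) = -376 and O_K = ℤ[√-94].
Since gcd(163, -376) = 1 the prime 163 does not ramify.
Compute (-94/163) via Euler: 69^((163-1)/2) mod 163 = 1, so (-94/163) = 1.
Legendre symbol 1 ⇒ 163 is split.

p splits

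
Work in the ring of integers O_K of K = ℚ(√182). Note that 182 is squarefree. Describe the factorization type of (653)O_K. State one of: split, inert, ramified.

inert

Since 182 ≢ 1 mod 4, the ring of integers is ℤ[√182] with discriminant 4·182 = 728.
disc(K) = 728 is not divisible by 653; 653 is unramified.
Legendre symbol by Euler's criterion: (182/653) ≡ 182^326 ≡ 652 (mod 653), i.e. (182/653) = -1.
(182/653) = -1, so 653 is inert.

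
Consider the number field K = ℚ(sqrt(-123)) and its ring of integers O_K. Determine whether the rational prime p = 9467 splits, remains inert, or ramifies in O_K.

p is inert

-123 mod 4 = 1, hence disc K = -123 and O_K = ℤ[(1+√-123)/2].
disc(K) = -123 is not divisible by 9467; 9467 is unramified.
(-123/9467) = 9344^4733 mod 9467 = 9466, giving Legendre symbol -1.
Legendre symbol -1 ⇒ 9467 is inert.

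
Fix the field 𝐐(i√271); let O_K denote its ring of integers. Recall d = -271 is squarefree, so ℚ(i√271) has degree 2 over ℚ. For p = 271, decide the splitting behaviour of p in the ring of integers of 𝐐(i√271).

ramified — (271) = 𝔭²

d = -271 ≡ 1 (mod 4), so O_K = ℤ[(1+√-271)/2] and disc(K) = d = -271.
disc(K) = -271 = 271·(-1), so p = 271 is ramified.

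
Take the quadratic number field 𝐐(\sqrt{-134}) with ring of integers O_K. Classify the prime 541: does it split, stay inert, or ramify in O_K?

split

-134 mod 4 = 2, hence disc K = 4·(-134) = -536 and O_K = ℤ[√-134].
disc(K) = -536 is not divisible by 541; 541 is unramified.
Euler's criterion: (-134)^270 mod 541 = 1. Thus (-134|541) = 1.
d is a quadratic residue mod p, hence 541 splits in O_K.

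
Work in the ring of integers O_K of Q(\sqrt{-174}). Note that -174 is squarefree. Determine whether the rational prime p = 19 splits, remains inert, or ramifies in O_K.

split

Since -174 ≢ 1 mod 4, the ring of integers is ℤ[√-174] with discriminant 4·(-174) = -696.
Since gcd(19, -696) = 1 the prime 19 does not ramify.
Euler's criterion: (-174)^9 mod 19 = 1. Thus (-174|19) = 1.
d is a quadratic residue mod p, hence 19 splits in O_K.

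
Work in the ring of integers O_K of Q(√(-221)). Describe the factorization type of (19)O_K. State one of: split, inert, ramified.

Since -221 ≢ 1 mod 4, the ring of integers is ℤ[√-221] with discriminant 4·(-221) = -884.
Since gcd(19, -884) = 1 the prime 19 does not ramify.
Compute (-221/19) via Euler: 7^((19-1)/2) mod 19 = 1, so (-221/19) = 1.
d is a quadratic residue mod p, hence 19 splits in O_K.

split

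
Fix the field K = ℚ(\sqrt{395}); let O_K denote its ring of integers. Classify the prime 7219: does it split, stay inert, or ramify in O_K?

395 mod 4 = 3, hence disc K = 4·395 = 1580 and O_K = ℤ[√395].
Since gcd(7219, 1580) = 1 the prime 7219 does not ramify.
(395/7219) = 395^3609 mod 7219 = 1, giving Legendre symbol 1.
d is a quadratic residue mod p, hence 7219 splits in O_K.

split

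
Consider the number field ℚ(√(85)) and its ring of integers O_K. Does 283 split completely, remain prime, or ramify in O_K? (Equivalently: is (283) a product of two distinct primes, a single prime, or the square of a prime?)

split — (283) = 𝔭₁𝔭₂ with 𝔭₁ ≠ 𝔭₂

d = 85 ≡ 1 (mod 4), so O_K = ℤ[(1+√85)/2] and disc(K) = d = 85.
Since gcd(283, 85) = 1 the prime 283 does not ramify.
(85/283) = 85^141 mod 283 = 1, giving Legendre symbol 1.
Legendre symbol 1 ⇒ 283 is split.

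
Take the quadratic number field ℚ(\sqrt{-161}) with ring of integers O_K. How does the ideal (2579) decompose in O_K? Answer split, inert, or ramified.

d = -161 ≡ 3 (mod 4), so O_K = ℤ[√-161] and disc(K) = 4d = -644.
Since gcd(2579, -644) = 1 the prime 2579 does not ramify.
(-161/2579) = 2418^1289 mod 2579 = 1, giving Legendre symbol 1.
d is a quadratic residue mod p, hence 2579 splits in O_K.

split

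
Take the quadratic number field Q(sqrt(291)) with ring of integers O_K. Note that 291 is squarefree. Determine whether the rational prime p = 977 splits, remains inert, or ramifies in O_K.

Since 291 ≢ 1 mod 4, the ring of integers is ℤ[√291] with discriminant 4·291 = 1164.
disc(K) = 1164 is not divisible by 977; 977 is unramified.
Legendre symbol by Euler's criterion: (291/977) ≡ 291^488 ≡ 1 (mod 977), i.e. (291/977) = 1.
(291/977) = 1, so 977 splits.

split — (977) = 𝔭₁𝔭₂ with 𝔭₁ ≠ 𝔭₂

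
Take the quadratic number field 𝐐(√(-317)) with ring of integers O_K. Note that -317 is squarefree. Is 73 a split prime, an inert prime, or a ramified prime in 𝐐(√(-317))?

73 splits in O_K

d = -317 ≡ 3 (mod 4), so O_K = ℤ[√-317] and disc(K) = 4d = -1268.
disc(K) = -1268 is not divisible by 73; 73 is unramified.
Legendre symbol by Euler's criterion: (-317/73) ≡ (-317)^36 ≡ 1 (mod 73), i.e. (-317/73) = 1.
(-317/73) = 1, so 73 splits.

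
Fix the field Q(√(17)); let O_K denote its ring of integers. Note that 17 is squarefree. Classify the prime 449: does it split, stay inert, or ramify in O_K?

449 remains inert

17 mod 4 = 1, hence disc K = 17 and O_K = ℤ[(1+√17)/2].
449 ∤ 17, so 449 is unramified.
(17/449) = 17^224 mod 449 = 448, giving Legendre symbol -1.
d is a non-residue mod p, hence 449 remains inert in O_K.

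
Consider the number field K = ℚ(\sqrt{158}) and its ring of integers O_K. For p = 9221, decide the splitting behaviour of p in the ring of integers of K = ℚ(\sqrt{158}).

Since 158 ≢ 1 mod 4, the ring of integers is ℤ[√158] with discriminant 4·158 = 632.
disc(K) = 632 is not divisible by 9221; 9221 is unramified.
Compute (158/9221) via Euler: 158^((9221-1)/2) mod 9221 = 1, so (158/9221) = 1.
(158/9221) = 1, so 9221 splits.

9221 splits in O_K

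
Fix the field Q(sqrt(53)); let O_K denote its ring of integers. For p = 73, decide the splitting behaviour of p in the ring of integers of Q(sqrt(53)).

inert

d = 53 ≡ 1 (mod 4), so O_K = ℤ[(1+√53)/2] and disc(K) = d = 53.
disc(K) = 53 is not divisible by 73; 73 is unramified.
Euler's criterion: 53^36 mod 73 = 72. Thus (53|73) = -1.
Legendre symbol -1 ⇒ 73 is inert.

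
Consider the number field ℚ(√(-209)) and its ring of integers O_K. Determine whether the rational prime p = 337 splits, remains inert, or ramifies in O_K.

split

d = -209 ≡ 3 (mod 4), so O_K = ℤ[√-209] and disc(K) = 4d = -836.
disc(K) = -836 is not divisible by 337; 337 is unramified.
Euler's criterion: (-209)^168 mod 337 = 1. Thus (-209|337) = 1.
Legendre symbol 1 ⇒ 337 is split.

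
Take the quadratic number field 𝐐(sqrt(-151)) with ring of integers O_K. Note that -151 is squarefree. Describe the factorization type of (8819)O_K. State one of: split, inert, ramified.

p is inert

-151 mod 4 = 1, hence disc K = -151 and O_K = ℤ[(1+√-151)/2].
Since gcd(8819, -151) = 1 the prime 8819 does not ramify.
(-151/8819) = 8668^4409 mod 8819 = 8818, giving Legendre symbol -1.
d is a non-residue mod p, hence 8819 remains inert in O_K.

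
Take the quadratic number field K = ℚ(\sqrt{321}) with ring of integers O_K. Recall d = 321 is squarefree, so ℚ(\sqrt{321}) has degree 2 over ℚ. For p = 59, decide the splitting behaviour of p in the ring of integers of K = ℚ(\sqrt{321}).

d = 321 ≡ 1 (mod 4), so O_K = ℤ[(1+√321)/2] and disc(K) = d = 321.
Since gcd(59, 321) = 1 the prime 59 does not ramify.
Legendre symbol by Euler's criterion: (321/59) ≡ 321^29 ≡ 1 (mod 59), i.e. (321/59) = 1.
(321/59) = 1, so 59 splits.

split — (59) = 𝔭₁𝔭₂ with 𝔭₁ ≠ 𝔭₂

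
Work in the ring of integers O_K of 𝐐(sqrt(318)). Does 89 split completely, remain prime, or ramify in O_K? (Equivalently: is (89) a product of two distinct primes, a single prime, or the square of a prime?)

inert — (89) stays prime in O_K

Since 318 ≢ 1 mod 4, the ring of integers is ℤ[√318] with discriminant 4·318 = 1272.
disc(K) = 1272 is not divisible by 89; 89 is unramified.
Compute (318/89) via Euler: 51^((89-1)/2) mod 89 = 88, so (318/89) = -1.
Legendre symbol -1 ⇒ 89 is inert.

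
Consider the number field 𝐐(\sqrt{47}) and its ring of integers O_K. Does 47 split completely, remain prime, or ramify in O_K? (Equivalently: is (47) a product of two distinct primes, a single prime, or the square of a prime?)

47 mod 4 = 3, hence disc K = 4·47 = 188 and O_K = ℤ[√47].
disc(K) = 188 = 47·4, so p = 47 is ramified.

ramified — (47) = 𝔭²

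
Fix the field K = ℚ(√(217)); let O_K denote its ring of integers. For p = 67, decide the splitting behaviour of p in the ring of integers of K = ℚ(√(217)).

splits completely

217 mod 4 = 1, hence disc K = 217 and O_K = ℤ[(1+√217)/2].
Since gcd(67, 217) = 1 the prime 67 does not ramify.
Legendre symbol by Euler's criterion: (217/67) ≡ 217^33 ≡ 1 (mod 67), i.e. (217/67) = 1.
d is a quadratic residue mod p, hence 67 splits in O_K.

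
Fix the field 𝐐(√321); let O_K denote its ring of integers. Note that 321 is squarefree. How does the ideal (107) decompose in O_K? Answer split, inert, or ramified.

ramified

d = 321 ≡ 1 (mod 4), so O_K = ℤ[(1+√321)/2] and disc(K) = d = 321.
disc(K) = 321 = 107·3, so p = 107 is ramified.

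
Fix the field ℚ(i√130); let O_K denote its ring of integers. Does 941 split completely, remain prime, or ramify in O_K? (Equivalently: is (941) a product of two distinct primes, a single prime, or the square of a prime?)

941 splits in O_K

-130 mod 4 = 2, hence disc K = 4·(-130) = -520 and O_K = ℤ[√-130].
disc(K) = -520 is not divisible by 941; 941 is unramified.
Legendre symbol by Euler's criterion: (-130/941) ≡ (-130)^470 ≡ 1 (mod 941), i.e. (-130/941) = 1.
d is a quadratic residue mod p, hence 941 splits in O_K.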